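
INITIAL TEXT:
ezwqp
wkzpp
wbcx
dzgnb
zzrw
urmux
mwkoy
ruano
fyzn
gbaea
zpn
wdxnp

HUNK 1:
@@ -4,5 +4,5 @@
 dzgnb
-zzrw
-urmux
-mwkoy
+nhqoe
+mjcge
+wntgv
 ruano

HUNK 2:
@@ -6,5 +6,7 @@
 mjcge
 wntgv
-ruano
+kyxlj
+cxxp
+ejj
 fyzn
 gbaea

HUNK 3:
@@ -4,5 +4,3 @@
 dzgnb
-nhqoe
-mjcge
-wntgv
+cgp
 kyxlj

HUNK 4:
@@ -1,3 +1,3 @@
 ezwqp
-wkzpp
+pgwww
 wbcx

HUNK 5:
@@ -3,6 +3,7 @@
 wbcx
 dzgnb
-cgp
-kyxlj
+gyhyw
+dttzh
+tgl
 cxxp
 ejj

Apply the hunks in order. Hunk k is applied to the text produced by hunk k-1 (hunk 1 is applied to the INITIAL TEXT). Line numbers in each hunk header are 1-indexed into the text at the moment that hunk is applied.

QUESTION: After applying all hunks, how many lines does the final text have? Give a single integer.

Answer: 13

Derivation:
Hunk 1: at line 4 remove [zzrw,urmux,mwkoy] add [nhqoe,mjcge,wntgv] -> 12 lines: ezwqp wkzpp wbcx dzgnb nhqoe mjcge wntgv ruano fyzn gbaea zpn wdxnp
Hunk 2: at line 6 remove [ruano] add [kyxlj,cxxp,ejj] -> 14 lines: ezwqp wkzpp wbcx dzgnb nhqoe mjcge wntgv kyxlj cxxp ejj fyzn gbaea zpn wdxnp
Hunk 3: at line 4 remove [nhqoe,mjcge,wntgv] add [cgp] -> 12 lines: ezwqp wkzpp wbcx dzgnb cgp kyxlj cxxp ejj fyzn gbaea zpn wdxnp
Hunk 4: at line 1 remove [wkzpp] add [pgwww] -> 12 lines: ezwqp pgwww wbcx dzgnb cgp kyxlj cxxp ejj fyzn gbaea zpn wdxnp
Hunk 5: at line 3 remove [cgp,kyxlj] add [gyhyw,dttzh,tgl] -> 13 lines: ezwqp pgwww wbcx dzgnb gyhyw dttzh tgl cxxp ejj fyzn gbaea zpn wdxnp
Final line count: 13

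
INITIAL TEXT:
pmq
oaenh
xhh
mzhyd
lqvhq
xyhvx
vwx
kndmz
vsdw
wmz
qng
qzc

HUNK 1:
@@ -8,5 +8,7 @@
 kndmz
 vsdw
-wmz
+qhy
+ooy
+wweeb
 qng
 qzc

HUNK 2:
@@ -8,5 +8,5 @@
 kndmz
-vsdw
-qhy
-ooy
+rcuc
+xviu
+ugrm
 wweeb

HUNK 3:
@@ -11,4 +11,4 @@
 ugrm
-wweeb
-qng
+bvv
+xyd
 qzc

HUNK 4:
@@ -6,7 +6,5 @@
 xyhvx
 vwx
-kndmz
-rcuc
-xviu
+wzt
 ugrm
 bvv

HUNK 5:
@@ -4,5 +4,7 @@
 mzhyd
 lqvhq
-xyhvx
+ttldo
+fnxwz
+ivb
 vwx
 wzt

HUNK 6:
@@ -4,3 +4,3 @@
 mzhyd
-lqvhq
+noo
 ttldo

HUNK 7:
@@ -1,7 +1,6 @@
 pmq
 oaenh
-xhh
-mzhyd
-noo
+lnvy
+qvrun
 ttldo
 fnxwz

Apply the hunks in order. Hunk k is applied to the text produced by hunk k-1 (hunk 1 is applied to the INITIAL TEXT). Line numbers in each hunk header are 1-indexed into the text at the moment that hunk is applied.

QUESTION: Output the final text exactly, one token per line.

Answer: pmq
oaenh
lnvy
qvrun
ttldo
fnxwz
ivb
vwx
wzt
ugrm
bvv
xyd
qzc

Derivation:
Hunk 1: at line 8 remove [wmz] add [qhy,ooy,wweeb] -> 14 lines: pmq oaenh xhh mzhyd lqvhq xyhvx vwx kndmz vsdw qhy ooy wweeb qng qzc
Hunk 2: at line 8 remove [vsdw,qhy,ooy] add [rcuc,xviu,ugrm] -> 14 lines: pmq oaenh xhh mzhyd lqvhq xyhvx vwx kndmz rcuc xviu ugrm wweeb qng qzc
Hunk 3: at line 11 remove [wweeb,qng] add [bvv,xyd] -> 14 lines: pmq oaenh xhh mzhyd lqvhq xyhvx vwx kndmz rcuc xviu ugrm bvv xyd qzc
Hunk 4: at line 6 remove [kndmz,rcuc,xviu] add [wzt] -> 12 lines: pmq oaenh xhh mzhyd lqvhq xyhvx vwx wzt ugrm bvv xyd qzc
Hunk 5: at line 4 remove [xyhvx] add [ttldo,fnxwz,ivb] -> 14 lines: pmq oaenh xhh mzhyd lqvhq ttldo fnxwz ivb vwx wzt ugrm bvv xyd qzc
Hunk 6: at line 4 remove [lqvhq] add [noo] -> 14 lines: pmq oaenh xhh mzhyd noo ttldo fnxwz ivb vwx wzt ugrm bvv xyd qzc
Hunk 7: at line 1 remove [xhh,mzhyd,noo] add [lnvy,qvrun] -> 13 lines: pmq oaenh lnvy qvrun ttldo fnxwz ivb vwx wzt ugrm bvv xyd qzc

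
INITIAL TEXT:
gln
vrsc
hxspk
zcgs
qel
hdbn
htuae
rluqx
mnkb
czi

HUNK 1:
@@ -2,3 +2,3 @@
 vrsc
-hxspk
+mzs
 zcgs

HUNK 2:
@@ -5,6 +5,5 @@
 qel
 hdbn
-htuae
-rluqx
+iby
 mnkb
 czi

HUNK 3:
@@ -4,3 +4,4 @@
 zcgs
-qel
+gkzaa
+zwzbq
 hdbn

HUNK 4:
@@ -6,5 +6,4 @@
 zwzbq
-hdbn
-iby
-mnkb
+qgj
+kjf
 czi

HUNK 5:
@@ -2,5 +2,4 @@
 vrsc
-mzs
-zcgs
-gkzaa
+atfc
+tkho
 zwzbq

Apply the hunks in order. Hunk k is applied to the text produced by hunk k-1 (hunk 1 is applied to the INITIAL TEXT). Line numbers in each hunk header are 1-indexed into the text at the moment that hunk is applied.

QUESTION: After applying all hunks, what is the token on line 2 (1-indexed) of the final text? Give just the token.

Hunk 1: at line 2 remove [hxspk] add [mzs] -> 10 lines: gln vrsc mzs zcgs qel hdbn htuae rluqx mnkb czi
Hunk 2: at line 5 remove [htuae,rluqx] add [iby] -> 9 lines: gln vrsc mzs zcgs qel hdbn iby mnkb czi
Hunk 3: at line 4 remove [qel] add [gkzaa,zwzbq] -> 10 lines: gln vrsc mzs zcgs gkzaa zwzbq hdbn iby mnkb czi
Hunk 4: at line 6 remove [hdbn,iby,mnkb] add [qgj,kjf] -> 9 lines: gln vrsc mzs zcgs gkzaa zwzbq qgj kjf czi
Hunk 5: at line 2 remove [mzs,zcgs,gkzaa] add [atfc,tkho] -> 8 lines: gln vrsc atfc tkho zwzbq qgj kjf czi
Final line 2: vrsc

Answer: vrsc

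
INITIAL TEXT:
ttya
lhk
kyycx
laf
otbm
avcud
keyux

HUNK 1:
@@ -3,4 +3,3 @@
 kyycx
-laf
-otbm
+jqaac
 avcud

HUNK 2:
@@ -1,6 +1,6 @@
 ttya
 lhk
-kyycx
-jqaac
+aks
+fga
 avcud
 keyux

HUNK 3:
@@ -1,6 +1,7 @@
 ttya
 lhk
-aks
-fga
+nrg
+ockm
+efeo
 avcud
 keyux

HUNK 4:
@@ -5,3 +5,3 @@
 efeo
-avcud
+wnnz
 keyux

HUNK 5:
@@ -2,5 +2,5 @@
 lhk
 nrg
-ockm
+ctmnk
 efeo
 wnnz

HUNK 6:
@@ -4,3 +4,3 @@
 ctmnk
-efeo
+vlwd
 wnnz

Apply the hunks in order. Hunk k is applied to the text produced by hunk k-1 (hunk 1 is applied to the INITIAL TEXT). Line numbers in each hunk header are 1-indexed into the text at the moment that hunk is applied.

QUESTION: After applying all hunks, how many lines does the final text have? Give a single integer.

Hunk 1: at line 3 remove [laf,otbm] add [jqaac] -> 6 lines: ttya lhk kyycx jqaac avcud keyux
Hunk 2: at line 1 remove [kyycx,jqaac] add [aks,fga] -> 6 lines: ttya lhk aks fga avcud keyux
Hunk 3: at line 1 remove [aks,fga] add [nrg,ockm,efeo] -> 7 lines: ttya lhk nrg ockm efeo avcud keyux
Hunk 4: at line 5 remove [avcud] add [wnnz] -> 7 lines: ttya lhk nrg ockm efeo wnnz keyux
Hunk 5: at line 2 remove [ockm] add [ctmnk] -> 7 lines: ttya lhk nrg ctmnk efeo wnnz keyux
Hunk 6: at line 4 remove [efeo] add [vlwd] -> 7 lines: ttya lhk nrg ctmnk vlwd wnnz keyux
Final line count: 7

Answer: 7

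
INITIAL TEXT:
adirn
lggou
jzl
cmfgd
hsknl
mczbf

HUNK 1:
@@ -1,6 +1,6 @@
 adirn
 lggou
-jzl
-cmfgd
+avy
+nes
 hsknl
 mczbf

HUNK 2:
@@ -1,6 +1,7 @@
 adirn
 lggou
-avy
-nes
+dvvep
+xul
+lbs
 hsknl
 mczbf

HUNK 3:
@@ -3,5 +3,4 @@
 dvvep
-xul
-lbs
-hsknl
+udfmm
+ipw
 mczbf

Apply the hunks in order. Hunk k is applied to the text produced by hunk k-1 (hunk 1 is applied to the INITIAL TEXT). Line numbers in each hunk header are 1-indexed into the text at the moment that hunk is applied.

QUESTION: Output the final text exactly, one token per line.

Hunk 1: at line 1 remove [jzl,cmfgd] add [avy,nes] -> 6 lines: adirn lggou avy nes hsknl mczbf
Hunk 2: at line 1 remove [avy,nes] add [dvvep,xul,lbs] -> 7 lines: adirn lggou dvvep xul lbs hsknl mczbf
Hunk 3: at line 3 remove [xul,lbs,hsknl] add [udfmm,ipw] -> 6 lines: adirn lggou dvvep udfmm ipw mczbf

Answer: adirn
lggou
dvvep
udfmm
ipw
mczbf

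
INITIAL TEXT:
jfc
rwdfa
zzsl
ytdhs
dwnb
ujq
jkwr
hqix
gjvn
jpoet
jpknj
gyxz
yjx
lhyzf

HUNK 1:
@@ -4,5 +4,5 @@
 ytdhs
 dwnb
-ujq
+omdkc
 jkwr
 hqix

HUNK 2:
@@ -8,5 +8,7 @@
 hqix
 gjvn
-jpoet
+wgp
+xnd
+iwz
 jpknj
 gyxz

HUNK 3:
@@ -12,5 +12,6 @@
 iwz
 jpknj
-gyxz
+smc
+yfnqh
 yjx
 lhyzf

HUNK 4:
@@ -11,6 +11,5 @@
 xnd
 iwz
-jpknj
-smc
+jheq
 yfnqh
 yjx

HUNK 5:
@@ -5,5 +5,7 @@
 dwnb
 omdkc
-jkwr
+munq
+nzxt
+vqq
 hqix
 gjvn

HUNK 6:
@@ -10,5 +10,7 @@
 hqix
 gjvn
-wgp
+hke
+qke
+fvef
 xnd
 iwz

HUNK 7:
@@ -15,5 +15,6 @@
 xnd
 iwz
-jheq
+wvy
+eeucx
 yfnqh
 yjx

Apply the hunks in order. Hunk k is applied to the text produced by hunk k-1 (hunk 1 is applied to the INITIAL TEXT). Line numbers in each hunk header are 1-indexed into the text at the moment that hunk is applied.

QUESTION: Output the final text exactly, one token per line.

Hunk 1: at line 4 remove [ujq] add [omdkc] -> 14 lines: jfc rwdfa zzsl ytdhs dwnb omdkc jkwr hqix gjvn jpoet jpknj gyxz yjx lhyzf
Hunk 2: at line 8 remove [jpoet] add [wgp,xnd,iwz] -> 16 lines: jfc rwdfa zzsl ytdhs dwnb omdkc jkwr hqix gjvn wgp xnd iwz jpknj gyxz yjx lhyzf
Hunk 3: at line 12 remove [gyxz] add [smc,yfnqh] -> 17 lines: jfc rwdfa zzsl ytdhs dwnb omdkc jkwr hqix gjvn wgp xnd iwz jpknj smc yfnqh yjx lhyzf
Hunk 4: at line 11 remove [jpknj,smc] add [jheq] -> 16 lines: jfc rwdfa zzsl ytdhs dwnb omdkc jkwr hqix gjvn wgp xnd iwz jheq yfnqh yjx lhyzf
Hunk 5: at line 5 remove [jkwr] add [munq,nzxt,vqq] -> 18 lines: jfc rwdfa zzsl ytdhs dwnb omdkc munq nzxt vqq hqix gjvn wgp xnd iwz jheq yfnqh yjx lhyzf
Hunk 6: at line 10 remove [wgp] add [hke,qke,fvef] -> 20 lines: jfc rwdfa zzsl ytdhs dwnb omdkc munq nzxt vqq hqix gjvn hke qke fvef xnd iwz jheq yfnqh yjx lhyzf
Hunk 7: at line 15 remove [jheq] add [wvy,eeucx] -> 21 lines: jfc rwdfa zzsl ytdhs dwnb omdkc munq nzxt vqq hqix gjvn hke qke fvef xnd iwz wvy eeucx yfnqh yjx lhyzf

Answer: jfc
rwdfa
zzsl
ytdhs
dwnb
omdkc
munq
nzxt
vqq
hqix
gjvn
hke
qke
fvef
xnd
iwz
wvy
eeucx
yfnqh
yjx
lhyzf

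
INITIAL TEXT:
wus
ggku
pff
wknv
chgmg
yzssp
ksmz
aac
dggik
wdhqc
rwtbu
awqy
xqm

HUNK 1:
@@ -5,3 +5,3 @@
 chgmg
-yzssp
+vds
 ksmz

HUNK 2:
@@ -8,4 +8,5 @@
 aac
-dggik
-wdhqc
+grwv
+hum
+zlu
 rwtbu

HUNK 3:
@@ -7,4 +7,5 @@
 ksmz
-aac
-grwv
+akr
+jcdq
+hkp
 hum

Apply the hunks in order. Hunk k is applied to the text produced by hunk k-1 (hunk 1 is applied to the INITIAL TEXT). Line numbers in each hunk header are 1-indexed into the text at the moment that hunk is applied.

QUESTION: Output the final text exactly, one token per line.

Hunk 1: at line 5 remove [yzssp] add [vds] -> 13 lines: wus ggku pff wknv chgmg vds ksmz aac dggik wdhqc rwtbu awqy xqm
Hunk 2: at line 8 remove [dggik,wdhqc] add [grwv,hum,zlu] -> 14 lines: wus ggku pff wknv chgmg vds ksmz aac grwv hum zlu rwtbu awqy xqm
Hunk 3: at line 7 remove [aac,grwv] add [akr,jcdq,hkp] -> 15 lines: wus ggku pff wknv chgmg vds ksmz akr jcdq hkp hum zlu rwtbu awqy xqm

Answer: wus
ggku
pff
wknv
chgmg
vds
ksmz
akr
jcdq
hkp
hum
zlu
rwtbu
awqy
xqm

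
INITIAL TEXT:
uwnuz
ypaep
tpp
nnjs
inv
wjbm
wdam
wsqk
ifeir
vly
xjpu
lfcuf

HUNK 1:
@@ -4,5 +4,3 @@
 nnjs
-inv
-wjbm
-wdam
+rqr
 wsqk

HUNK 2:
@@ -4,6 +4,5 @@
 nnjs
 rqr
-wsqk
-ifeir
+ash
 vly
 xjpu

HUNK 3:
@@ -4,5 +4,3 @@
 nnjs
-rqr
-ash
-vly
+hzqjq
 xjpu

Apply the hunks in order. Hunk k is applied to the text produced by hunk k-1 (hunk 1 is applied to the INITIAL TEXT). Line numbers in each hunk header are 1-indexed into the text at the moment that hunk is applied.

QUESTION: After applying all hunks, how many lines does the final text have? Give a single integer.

Answer: 7

Derivation:
Hunk 1: at line 4 remove [inv,wjbm,wdam] add [rqr] -> 10 lines: uwnuz ypaep tpp nnjs rqr wsqk ifeir vly xjpu lfcuf
Hunk 2: at line 4 remove [wsqk,ifeir] add [ash] -> 9 lines: uwnuz ypaep tpp nnjs rqr ash vly xjpu lfcuf
Hunk 3: at line 4 remove [rqr,ash,vly] add [hzqjq] -> 7 lines: uwnuz ypaep tpp nnjs hzqjq xjpu lfcuf
Final line count: 7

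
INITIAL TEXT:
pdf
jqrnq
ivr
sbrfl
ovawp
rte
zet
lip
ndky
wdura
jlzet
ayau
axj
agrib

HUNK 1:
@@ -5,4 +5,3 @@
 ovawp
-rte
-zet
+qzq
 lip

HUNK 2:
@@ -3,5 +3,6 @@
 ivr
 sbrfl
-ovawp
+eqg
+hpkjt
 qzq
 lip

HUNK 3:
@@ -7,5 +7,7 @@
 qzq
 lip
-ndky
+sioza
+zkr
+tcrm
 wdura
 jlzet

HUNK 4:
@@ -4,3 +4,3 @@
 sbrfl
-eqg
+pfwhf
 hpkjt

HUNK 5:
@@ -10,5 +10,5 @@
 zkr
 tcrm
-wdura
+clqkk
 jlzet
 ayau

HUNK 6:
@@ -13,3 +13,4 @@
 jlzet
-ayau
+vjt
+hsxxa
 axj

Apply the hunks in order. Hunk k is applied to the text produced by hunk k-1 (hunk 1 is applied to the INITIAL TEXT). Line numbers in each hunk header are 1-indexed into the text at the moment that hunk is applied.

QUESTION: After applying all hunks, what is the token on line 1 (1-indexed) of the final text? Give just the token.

Hunk 1: at line 5 remove [rte,zet] add [qzq] -> 13 lines: pdf jqrnq ivr sbrfl ovawp qzq lip ndky wdura jlzet ayau axj agrib
Hunk 2: at line 3 remove [ovawp] add [eqg,hpkjt] -> 14 lines: pdf jqrnq ivr sbrfl eqg hpkjt qzq lip ndky wdura jlzet ayau axj agrib
Hunk 3: at line 7 remove [ndky] add [sioza,zkr,tcrm] -> 16 lines: pdf jqrnq ivr sbrfl eqg hpkjt qzq lip sioza zkr tcrm wdura jlzet ayau axj agrib
Hunk 4: at line 4 remove [eqg] add [pfwhf] -> 16 lines: pdf jqrnq ivr sbrfl pfwhf hpkjt qzq lip sioza zkr tcrm wdura jlzet ayau axj agrib
Hunk 5: at line 10 remove [wdura] add [clqkk] -> 16 lines: pdf jqrnq ivr sbrfl pfwhf hpkjt qzq lip sioza zkr tcrm clqkk jlzet ayau axj agrib
Hunk 6: at line 13 remove [ayau] add [vjt,hsxxa] -> 17 lines: pdf jqrnq ivr sbrfl pfwhf hpkjt qzq lip sioza zkr tcrm clqkk jlzet vjt hsxxa axj agrib
Final line 1: pdf

Answer: pdf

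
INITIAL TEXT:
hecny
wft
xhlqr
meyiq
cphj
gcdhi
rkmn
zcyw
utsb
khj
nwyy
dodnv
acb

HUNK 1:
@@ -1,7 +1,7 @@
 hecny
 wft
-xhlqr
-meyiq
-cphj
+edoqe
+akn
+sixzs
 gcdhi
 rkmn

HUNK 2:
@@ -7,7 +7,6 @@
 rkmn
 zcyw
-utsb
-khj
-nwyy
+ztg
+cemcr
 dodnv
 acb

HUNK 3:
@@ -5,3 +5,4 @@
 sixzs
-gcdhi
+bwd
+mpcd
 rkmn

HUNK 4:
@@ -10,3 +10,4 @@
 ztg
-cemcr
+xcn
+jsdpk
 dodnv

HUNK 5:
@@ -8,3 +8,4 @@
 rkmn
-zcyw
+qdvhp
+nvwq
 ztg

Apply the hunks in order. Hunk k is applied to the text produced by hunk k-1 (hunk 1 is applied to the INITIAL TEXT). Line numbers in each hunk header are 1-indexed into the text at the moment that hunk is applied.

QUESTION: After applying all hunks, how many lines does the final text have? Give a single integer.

Answer: 15

Derivation:
Hunk 1: at line 1 remove [xhlqr,meyiq,cphj] add [edoqe,akn,sixzs] -> 13 lines: hecny wft edoqe akn sixzs gcdhi rkmn zcyw utsb khj nwyy dodnv acb
Hunk 2: at line 7 remove [utsb,khj,nwyy] add [ztg,cemcr] -> 12 lines: hecny wft edoqe akn sixzs gcdhi rkmn zcyw ztg cemcr dodnv acb
Hunk 3: at line 5 remove [gcdhi] add [bwd,mpcd] -> 13 lines: hecny wft edoqe akn sixzs bwd mpcd rkmn zcyw ztg cemcr dodnv acb
Hunk 4: at line 10 remove [cemcr] add [xcn,jsdpk] -> 14 lines: hecny wft edoqe akn sixzs bwd mpcd rkmn zcyw ztg xcn jsdpk dodnv acb
Hunk 5: at line 8 remove [zcyw] add [qdvhp,nvwq] -> 15 lines: hecny wft edoqe akn sixzs bwd mpcd rkmn qdvhp nvwq ztg xcn jsdpk dodnv acb
Final line count: 15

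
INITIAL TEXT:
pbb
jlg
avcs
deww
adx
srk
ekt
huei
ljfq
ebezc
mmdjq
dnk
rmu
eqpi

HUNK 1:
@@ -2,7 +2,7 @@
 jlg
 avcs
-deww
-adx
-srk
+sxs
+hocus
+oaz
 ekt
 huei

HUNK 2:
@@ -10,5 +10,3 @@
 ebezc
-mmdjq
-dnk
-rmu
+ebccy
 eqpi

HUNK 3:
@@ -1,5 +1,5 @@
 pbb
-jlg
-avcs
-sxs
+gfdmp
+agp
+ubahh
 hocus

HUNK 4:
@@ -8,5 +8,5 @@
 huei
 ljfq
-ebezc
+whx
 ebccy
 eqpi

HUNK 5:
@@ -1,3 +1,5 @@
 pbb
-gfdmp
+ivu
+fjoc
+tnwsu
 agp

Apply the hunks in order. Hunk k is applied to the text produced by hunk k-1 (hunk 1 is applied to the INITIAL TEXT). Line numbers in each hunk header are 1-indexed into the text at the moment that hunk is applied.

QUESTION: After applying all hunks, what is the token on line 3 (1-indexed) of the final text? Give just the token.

Hunk 1: at line 2 remove [deww,adx,srk] add [sxs,hocus,oaz] -> 14 lines: pbb jlg avcs sxs hocus oaz ekt huei ljfq ebezc mmdjq dnk rmu eqpi
Hunk 2: at line 10 remove [mmdjq,dnk,rmu] add [ebccy] -> 12 lines: pbb jlg avcs sxs hocus oaz ekt huei ljfq ebezc ebccy eqpi
Hunk 3: at line 1 remove [jlg,avcs,sxs] add [gfdmp,agp,ubahh] -> 12 lines: pbb gfdmp agp ubahh hocus oaz ekt huei ljfq ebezc ebccy eqpi
Hunk 4: at line 8 remove [ebezc] add [whx] -> 12 lines: pbb gfdmp agp ubahh hocus oaz ekt huei ljfq whx ebccy eqpi
Hunk 5: at line 1 remove [gfdmp] add [ivu,fjoc,tnwsu] -> 14 lines: pbb ivu fjoc tnwsu agp ubahh hocus oaz ekt huei ljfq whx ebccy eqpi
Final line 3: fjoc

Answer: fjoc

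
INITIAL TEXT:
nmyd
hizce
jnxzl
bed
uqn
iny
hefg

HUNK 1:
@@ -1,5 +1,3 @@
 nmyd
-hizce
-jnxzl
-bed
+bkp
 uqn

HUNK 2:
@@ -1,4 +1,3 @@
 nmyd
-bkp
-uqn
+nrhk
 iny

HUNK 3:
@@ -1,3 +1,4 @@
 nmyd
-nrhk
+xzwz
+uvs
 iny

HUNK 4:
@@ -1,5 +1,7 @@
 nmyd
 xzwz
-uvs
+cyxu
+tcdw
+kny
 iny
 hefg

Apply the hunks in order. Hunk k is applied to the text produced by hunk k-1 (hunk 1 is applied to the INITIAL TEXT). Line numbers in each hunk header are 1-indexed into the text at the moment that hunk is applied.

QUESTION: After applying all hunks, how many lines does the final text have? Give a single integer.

Hunk 1: at line 1 remove [hizce,jnxzl,bed] add [bkp] -> 5 lines: nmyd bkp uqn iny hefg
Hunk 2: at line 1 remove [bkp,uqn] add [nrhk] -> 4 lines: nmyd nrhk iny hefg
Hunk 3: at line 1 remove [nrhk] add [xzwz,uvs] -> 5 lines: nmyd xzwz uvs iny hefg
Hunk 4: at line 1 remove [uvs] add [cyxu,tcdw,kny] -> 7 lines: nmyd xzwz cyxu tcdw kny iny hefg
Final line count: 7

Answer: 7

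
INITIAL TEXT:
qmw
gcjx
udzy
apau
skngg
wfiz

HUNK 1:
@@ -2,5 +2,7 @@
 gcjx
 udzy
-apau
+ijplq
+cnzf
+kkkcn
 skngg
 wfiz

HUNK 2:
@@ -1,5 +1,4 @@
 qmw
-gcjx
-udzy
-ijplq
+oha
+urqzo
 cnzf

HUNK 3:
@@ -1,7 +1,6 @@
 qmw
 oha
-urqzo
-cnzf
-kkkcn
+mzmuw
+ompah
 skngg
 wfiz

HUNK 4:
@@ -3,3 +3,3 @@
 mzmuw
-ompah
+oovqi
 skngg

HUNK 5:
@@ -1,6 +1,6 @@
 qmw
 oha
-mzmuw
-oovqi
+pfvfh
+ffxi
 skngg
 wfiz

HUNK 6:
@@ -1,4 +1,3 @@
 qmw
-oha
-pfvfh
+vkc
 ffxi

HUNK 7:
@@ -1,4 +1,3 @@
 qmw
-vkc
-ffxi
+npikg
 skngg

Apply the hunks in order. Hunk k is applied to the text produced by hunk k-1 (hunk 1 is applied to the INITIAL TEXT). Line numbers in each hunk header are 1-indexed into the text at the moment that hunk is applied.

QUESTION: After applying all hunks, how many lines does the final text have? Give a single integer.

Answer: 4

Derivation:
Hunk 1: at line 2 remove [apau] add [ijplq,cnzf,kkkcn] -> 8 lines: qmw gcjx udzy ijplq cnzf kkkcn skngg wfiz
Hunk 2: at line 1 remove [gcjx,udzy,ijplq] add [oha,urqzo] -> 7 lines: qmw oha urqzo cnzf kkkcn skngg wfiz
Hunk 3: at line 1 remove [urqzo,cnzf,kkkcn] add [mzmuw,ompah] -> 6 lines: qmw oha mzmuw ompah skngg wfiz
Hunk 4: at line 3 remove [ompah] add [oovqi] -> 6 lines: qmw oha mzmuw oovqi skngg wfiz
Hunk 5: at line 1 remove [mzmuw,oovqi] add [pfvfh,ffxi] -> 6 lines: qmw oha pfvfh ffxi skngg wfiz
Hunk 6: at line 1 remove [oha,pfvfh] add [vkc] -> 5 lines: qmw vkc ffxi skngg wfiz
Hunk 7: at line 1 remove [vkc,ffxi] add [npikg] -> 4 lines: qmw npikg skngg wfiz
Final line count: 4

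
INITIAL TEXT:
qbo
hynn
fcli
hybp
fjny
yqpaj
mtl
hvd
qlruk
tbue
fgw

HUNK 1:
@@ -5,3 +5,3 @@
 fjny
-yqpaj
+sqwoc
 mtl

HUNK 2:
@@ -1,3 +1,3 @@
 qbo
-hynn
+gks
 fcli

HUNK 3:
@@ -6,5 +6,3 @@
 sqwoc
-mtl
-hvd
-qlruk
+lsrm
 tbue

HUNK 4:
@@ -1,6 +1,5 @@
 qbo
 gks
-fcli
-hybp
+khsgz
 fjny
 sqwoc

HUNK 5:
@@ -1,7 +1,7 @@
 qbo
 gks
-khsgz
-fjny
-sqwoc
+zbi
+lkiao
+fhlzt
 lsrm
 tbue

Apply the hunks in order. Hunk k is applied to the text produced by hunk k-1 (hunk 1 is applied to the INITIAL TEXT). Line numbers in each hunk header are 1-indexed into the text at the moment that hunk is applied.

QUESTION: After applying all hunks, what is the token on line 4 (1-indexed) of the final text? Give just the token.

Answer: lkiao

Derivation:
Hunk 1: at line 5 remove [yqpaj] add [sqwoc] -> 11 lines: qbo hynn fcli hybp fjny sqwoc mtl hvd qlruk tbue fgw
Hunk 2: at line 1 remove [hynn] add [gks] -> 11 lines: qbo gks fcli hybp fjny sqwoc mtl hvd qlruk tbue fgw
Hunk 3: at line 6 remove [mtl,hvd,qlruk] add [lsrm] -> 9 lines: qbo gks fcli hybp fjny sqwoc lsrm tbue fgw
Hunk 4: at line 1 remove [fcli,hybp] add [khsgz] -> 8 lines: qbo gks khsgz fjny sqwoc lsrm tbue fgw
Hunk 5: at line 1 remove [khsgz,fjny,sqwoc] add [zbi,lkiao,fhlzt] -> 8 lines: qbo gks zbi lkiao fhlzt lsrm tbue fgw
Final line 4: lkiao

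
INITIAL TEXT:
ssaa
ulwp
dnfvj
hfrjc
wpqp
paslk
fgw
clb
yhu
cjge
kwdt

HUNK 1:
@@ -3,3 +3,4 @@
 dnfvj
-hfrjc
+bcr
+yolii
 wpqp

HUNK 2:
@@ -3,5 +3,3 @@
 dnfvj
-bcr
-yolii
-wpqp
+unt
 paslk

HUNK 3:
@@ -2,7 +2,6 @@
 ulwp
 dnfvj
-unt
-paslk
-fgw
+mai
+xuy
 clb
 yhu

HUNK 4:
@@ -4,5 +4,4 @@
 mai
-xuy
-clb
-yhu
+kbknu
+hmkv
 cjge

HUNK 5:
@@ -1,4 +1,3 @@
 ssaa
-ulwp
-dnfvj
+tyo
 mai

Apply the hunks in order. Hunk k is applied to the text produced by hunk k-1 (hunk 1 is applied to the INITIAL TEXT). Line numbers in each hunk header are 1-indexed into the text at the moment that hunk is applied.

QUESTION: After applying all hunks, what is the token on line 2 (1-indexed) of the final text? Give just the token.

Answer: tyo

Derivation:
Hunk 1: at line 3 remove [hfrjc] add [bcr,yolii] -> 12 lines: ssaa ulwp dnfvj bcr yolii wpqp paslk fgw clb yhu cjge kwdt
Hunk 2: at line 3 remove [bcr,yolii,wpqp] add [unt] -> 10 lines: ssaa ulwp dnfvj unt paslk fgw clb yhu cjge kwdt
Hunk 3: at line 2 remove [unt,paslk,fgw] add [mai,xuy] -> 9 lines: ssaa ulwp dnfvj mai xuy clb yhu cjge kwdt
Hunk 4: at line 4 remove [xuy,clb,yhu] add [kbknu,hmkv] -> 8 lines: ssaa ulwp dnfvj mai kbknu hmkv cjge kwdt
Hunk 5: at line 1 remove [ulwp,dnfvj] add [tyo] -> 7 lines: ssaa tyo mai kbknu hmkv cjge kwdt
Final line 2: tyo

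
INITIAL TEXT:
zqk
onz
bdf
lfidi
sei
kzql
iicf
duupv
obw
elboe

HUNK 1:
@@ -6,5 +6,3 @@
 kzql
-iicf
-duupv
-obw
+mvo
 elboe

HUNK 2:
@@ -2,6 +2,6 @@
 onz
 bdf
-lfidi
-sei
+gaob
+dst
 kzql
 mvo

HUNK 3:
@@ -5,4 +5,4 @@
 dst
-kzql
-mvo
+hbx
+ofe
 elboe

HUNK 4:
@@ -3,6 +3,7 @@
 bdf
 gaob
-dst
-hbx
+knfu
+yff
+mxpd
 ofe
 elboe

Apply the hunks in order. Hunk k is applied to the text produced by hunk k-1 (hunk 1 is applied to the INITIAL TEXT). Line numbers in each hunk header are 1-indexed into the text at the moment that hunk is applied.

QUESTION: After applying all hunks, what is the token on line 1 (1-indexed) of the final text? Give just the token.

Hunk 1: at line 6 remove [iicf,duupv,obw] add [mvo] -> 8 lines: zqk onz bdf lfidi sei kzql mvo elboe
Hunk 2: at line 2 remove [lfidi,sei] add [gaob,dst] -> 8 lines: zqk onz bdf gaob dst kzql mvo elboe
Hunk 3: at line 5 remove [kzql,mvo] add [hbx,ofe] -> 8 lines: zqk onz bdf gaob dst hbx ofe elboe
Hunk 4: at line 3 remove [dst,hbx] add [knfu,yff,mxpd] -> 9 lines: zqk onz bdf gaob knfu yff mxpd ofe elboe
Final line 1: zqk

Answer: zqk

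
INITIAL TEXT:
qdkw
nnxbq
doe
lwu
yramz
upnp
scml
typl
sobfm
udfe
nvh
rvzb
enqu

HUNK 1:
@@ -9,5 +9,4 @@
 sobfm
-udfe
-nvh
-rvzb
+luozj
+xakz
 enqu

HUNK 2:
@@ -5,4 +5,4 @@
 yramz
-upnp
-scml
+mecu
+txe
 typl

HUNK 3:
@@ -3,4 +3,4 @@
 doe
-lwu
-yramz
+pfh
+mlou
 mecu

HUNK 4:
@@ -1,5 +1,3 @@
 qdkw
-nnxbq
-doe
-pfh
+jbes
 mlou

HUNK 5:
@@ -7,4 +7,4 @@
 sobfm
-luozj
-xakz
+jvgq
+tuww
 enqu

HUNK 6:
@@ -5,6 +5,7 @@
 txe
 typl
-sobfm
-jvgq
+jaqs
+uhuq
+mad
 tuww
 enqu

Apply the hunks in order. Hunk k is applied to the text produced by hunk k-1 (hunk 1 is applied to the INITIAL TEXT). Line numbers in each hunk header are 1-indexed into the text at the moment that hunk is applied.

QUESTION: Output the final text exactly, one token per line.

Answer: qdkw
jbes
mlou
mecu
txe
typl
jaqs
uhuq
mad
tuww
enqu

Derivation:
Hunk 1: at line 9 remove [udfe,nvh,rvzb] add [luozj,xakz] -> 12 lines: qdkw nnxbq doe lwu yramz upnp scml typl sobfm luozj xakz enqu
Hunk 2: at line 5 remove [upnp,scml] add [mecu,txe] -> 12 lines: qdkw nnxbq doe lwu yramz mecu txe typl sobfm luozj xakz enqu
Hunk 3: at line 3 remove [lwu,yramz] add [pfh,mlou] -> 12 lines: qdkw nnxbq doe pfh mlou mecu txe typl sobfm luozj xakz enqu
Hunk 4: at line 1 remove [nnxbq,doe,pfh] add [jbes] -> 10 lines: qdkw jbes mlou mecu txe typl sobfm luozj xakz enqu
Hunk 5: at line 7 remove [luozj,xakz] add [jvgq,tuww] -> 10 lines: qdkw jbes mlou mecu txe typl sobfm jvgq tuww enqu
Hunk 6: at line 5 remove [sobfm,jvgq] add [jaqs,uhuq,mad] -> 11 lines: qdkw jbes mlou mecu txe typl jaqs uhuq mad tuww enqu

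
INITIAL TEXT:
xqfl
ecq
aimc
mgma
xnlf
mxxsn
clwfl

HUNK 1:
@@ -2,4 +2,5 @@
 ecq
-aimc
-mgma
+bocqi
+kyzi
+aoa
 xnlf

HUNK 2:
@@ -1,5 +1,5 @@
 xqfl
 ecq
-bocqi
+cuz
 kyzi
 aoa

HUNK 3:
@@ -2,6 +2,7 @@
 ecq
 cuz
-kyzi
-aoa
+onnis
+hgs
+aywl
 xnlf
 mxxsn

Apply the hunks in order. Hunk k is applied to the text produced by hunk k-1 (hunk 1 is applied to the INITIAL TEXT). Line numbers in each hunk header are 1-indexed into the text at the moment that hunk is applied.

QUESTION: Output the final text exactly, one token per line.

Answer: xqfl
ecq
cuz
onnis
hgs
aywl
xnlf
mxxsn
clwfl

Derivation:
Hunk 1: at line 2 remove [aimc,mgma] add [bocqi,kyzi,aoa] -> 8 lines: xqfl ecq bocqi kyzi aoa xnlf mxxsn clwfl
Hunk 2: at line 1 remove [bocqi] add [cuz] -> 8 lines: xqfl ecq cuz kyzi aoa xnlf mxxsn clwfl
Hunk 3: at line 2 remove [kyzi,aoa] add [onnis,hgs,aywl] -> 9 lines: xqfl ecq cuz onnis hgs aywl xnlf mxxsn clwfl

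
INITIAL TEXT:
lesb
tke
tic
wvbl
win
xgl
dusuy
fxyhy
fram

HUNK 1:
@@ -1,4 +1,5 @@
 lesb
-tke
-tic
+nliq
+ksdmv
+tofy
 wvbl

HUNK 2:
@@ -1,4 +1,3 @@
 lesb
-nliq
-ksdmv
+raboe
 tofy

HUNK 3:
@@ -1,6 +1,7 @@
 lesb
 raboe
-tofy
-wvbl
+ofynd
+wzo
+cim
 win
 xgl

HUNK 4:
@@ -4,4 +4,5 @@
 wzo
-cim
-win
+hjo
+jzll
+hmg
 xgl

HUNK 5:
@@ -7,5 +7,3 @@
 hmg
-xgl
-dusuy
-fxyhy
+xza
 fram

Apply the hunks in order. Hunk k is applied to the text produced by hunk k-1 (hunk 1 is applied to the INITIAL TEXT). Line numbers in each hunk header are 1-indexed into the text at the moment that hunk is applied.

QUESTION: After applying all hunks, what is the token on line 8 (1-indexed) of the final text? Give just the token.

Hunk 1: at line 1 remove [tke,tic] add [nliq,ksdmv,tofy] -> 10 lines: lesb nliq ksdmv tofy wvbl win xgl dusuy fxyhy fram
Hunk 2: at line 1 remove [nliq,ksdmv] add [raboe] -> 9 lines: lesb raboe tofy wvbl win xgl dusuy fxyhy fram
Hunk 3: at line 1 remove [tofy,wvbl] add [ofynd,wzo,cim] -> 10 lines: lesb raboe ofynd wzo cim win xgl dusuy fxyhy fram
Hunk 4: at line 4 remove [cim,win] add [hjo,jzll,hmg] -> 11 lines: lesb raboe ofynd wzo hjo jzll hmg xgl dusuy fxyhy fram
Hunk 5: at line 7 remove [xgl,dusuy,fxyhy] add [xza] -> 9 lines: lesb raboe ofynd wzo hjo jzll hmg xza fram
Final line 8: xza

Answer: xza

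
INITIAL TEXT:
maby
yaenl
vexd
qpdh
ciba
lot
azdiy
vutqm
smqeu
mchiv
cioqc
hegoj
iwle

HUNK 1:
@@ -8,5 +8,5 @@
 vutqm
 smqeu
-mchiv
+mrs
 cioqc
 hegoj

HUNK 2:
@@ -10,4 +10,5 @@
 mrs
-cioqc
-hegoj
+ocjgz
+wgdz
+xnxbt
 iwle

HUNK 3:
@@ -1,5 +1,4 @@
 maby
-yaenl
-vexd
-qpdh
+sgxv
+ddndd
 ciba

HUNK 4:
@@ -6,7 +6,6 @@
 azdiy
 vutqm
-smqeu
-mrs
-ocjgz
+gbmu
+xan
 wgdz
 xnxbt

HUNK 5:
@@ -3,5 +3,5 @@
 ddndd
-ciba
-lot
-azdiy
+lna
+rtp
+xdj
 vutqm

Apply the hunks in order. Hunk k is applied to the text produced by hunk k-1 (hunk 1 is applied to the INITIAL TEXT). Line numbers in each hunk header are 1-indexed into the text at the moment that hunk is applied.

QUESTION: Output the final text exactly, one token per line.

Answer: maby
sgxv
ddndd
lna
rtp
xdj
vutqm
gbmu
xan
wgdz
xnxbt
iwle

Derivation:
Hunk 1: at line 8 remove [mchiv] add [mrs] -> 13 lines: maby yaenl vexd qpdh ciba lot azdiy vutqm smqeu mrs cioqc hegoj iwle
Hunk 2: at line 10 remove [cioqc,hegoj] add [ocjgz,wgdz,xnxbt] -> 14 lines: maby yaenl vexd qpdh ciba lot azdiy vutqm smqeu mrs ocjgz wgdz xnxbt iwle
Hunk 3: at line 1 remove [yaenl,vexd,qpdh] add [sgxv,ddndd] -> 13 lines: maby sgxv ddndd ciba lot azdiy vutqm smqeu mrs ocjgz wgdz xnxbt iwle
Hunk 4: at line 6 remove [smqeu,mrs,ocjgz] add [gbmu,xan] -> 12 lines: maby sgxv ddndd ciba lot azdiy vutqm gbmu xan wgdz xnxbt iwle
Hunk 5: at line 3 remove [ciba,lot,azdiy] add [lna,rtp,xdj] -> 12 lines: maby sgxv ddndd lna rtp xdj vutqm gbmu xan wgdz xnxbt iwle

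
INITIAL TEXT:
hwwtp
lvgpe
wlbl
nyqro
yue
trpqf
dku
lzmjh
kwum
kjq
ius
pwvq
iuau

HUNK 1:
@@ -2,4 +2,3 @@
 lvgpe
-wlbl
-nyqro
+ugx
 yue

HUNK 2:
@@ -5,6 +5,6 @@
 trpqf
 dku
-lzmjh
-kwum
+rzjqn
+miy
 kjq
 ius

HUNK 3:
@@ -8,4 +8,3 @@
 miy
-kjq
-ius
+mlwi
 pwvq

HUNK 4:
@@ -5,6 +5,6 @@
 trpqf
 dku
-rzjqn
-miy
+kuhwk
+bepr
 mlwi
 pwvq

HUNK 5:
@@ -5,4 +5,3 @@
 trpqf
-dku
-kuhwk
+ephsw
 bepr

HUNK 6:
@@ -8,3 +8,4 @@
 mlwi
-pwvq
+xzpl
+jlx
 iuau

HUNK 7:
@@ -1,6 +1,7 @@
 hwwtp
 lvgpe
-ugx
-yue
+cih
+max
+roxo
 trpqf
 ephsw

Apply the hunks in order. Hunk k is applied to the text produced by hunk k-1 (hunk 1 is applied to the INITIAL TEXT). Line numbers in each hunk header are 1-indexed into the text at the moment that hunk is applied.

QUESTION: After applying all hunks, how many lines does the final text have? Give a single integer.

Hunk 1: at line 2 remove [wlbl,nyqro] add [ugx] -> 12 lines: hwwtp lvgpe ugx yue trpqf dku lzmjh kwum kjq ius pwvq iuau
Hunk 2: at line 5 remove [lzmjh,kwum] add [rzjqn,miy] -> 12 lines: hwwtp lvgpe ugx yue trpqf dku rzjqn miy kjq ius pwvq iuau
Hunk 3: at line 8 remove [kjq,ius] add [mlwi] -> 11 lines: hwwtp lvgpe ugx yue trpqf dku rzjqn miy mlwi pwvq iuau
Hunk 4: at line 5 remove [rzjqn,miy] add [kuhwk,bepr] -> 11 lines: hwwtp lvgpe ugx yue trpqf dku kuhwk bepr mlwi pwvq iuau
Hunk 5: at line 5 remove [dku,kuhwk] add [ephsw] -> 10 lines: hwwtp lvgpe ugx yue trpqf ephsw bepr mlwi pwvq iuau
Hunk 6: at line 8 remove [pwvq] add [xzpl,jlx] -> 11 lines: hwwtp lvgpe ugx yue trpqf ephsw bepr mlwi xzpl jlx iuau
Hunk 7: at line 1 remove [ugx,yue] add [cih,max,roxo] -> 12 lines: hwwtp lvgpe cih max roxo trpqf ephsw bepr mlwi xzpl jlx iuau
Final line count: 12

Answer: 12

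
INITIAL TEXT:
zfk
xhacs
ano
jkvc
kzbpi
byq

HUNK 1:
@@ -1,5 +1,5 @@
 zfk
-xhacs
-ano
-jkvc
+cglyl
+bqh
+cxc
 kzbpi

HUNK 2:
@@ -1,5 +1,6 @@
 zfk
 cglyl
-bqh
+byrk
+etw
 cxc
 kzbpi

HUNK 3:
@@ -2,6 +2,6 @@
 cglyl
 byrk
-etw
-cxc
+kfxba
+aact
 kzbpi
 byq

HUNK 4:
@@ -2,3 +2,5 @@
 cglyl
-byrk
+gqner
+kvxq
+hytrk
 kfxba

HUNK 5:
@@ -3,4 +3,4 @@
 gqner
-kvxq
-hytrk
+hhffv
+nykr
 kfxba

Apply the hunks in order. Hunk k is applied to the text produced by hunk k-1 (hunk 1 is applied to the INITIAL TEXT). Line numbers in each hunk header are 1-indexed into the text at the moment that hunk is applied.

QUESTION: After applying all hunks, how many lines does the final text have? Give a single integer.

Answer: 9

Derivation:
Hunk 1: at line 1 remove [xhacs,ano,jkvc] add [cglyl,bqh,cxc] -> 6 lines: zfk cglyl bqh cxc kzbpi byq
Hunk 2: at line 1 remove [bqh] add [byrk,etw] -> 7 lines: zfk cglyl byrk etw cxc kzbpi byq
Hunk 3: at line 2 remove [etw,cxc] add [kfxba,aact] -> 7 lines: zfk cglyl byrk kfxba aact kzbpi byq
Hunk 4: at line 2 remove [byrk] add [gqner,kvxq,hytrk] -> 9 lines: zfk cglyl gqner kvxq hytrk kfxba aact kzbpi byq
Hunk 5: at line 3 remove [kvxq,hytrk] add [hhffv,nykr] -> 9 lines: zfk cglyl gqner hhffv nykr kfxba aact kzbpi byq
Final line count: 9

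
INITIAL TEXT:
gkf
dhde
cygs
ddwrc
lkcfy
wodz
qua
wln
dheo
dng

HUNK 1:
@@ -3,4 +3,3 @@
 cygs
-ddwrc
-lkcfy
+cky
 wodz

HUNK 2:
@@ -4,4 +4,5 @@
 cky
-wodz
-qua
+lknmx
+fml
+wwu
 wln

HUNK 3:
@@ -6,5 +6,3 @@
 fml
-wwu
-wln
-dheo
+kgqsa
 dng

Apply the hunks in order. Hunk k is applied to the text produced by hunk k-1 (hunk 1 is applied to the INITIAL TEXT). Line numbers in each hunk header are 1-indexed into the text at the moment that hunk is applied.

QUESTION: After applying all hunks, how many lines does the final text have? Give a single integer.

Hunk 1: at line 3 remove [ddwrc,lkcfy] add [cky] -> 9 lines: gkf dhde cygs cky wodz qua wln dheo dng
Hunk 2: at line 4 remove [wodz,qua] add [lknmx,fml,wwu] -> 10 lines: gkf dhde cygs cky lknmx fml wwu wln dheo dng
Hunk 3: at line 6 remove [wwu,wln,dheo] add [kgqsa] -> 8 lines: gkf dhde cygs cky lknmx fml kgqsa dng
Final line count: 8

Answer: 8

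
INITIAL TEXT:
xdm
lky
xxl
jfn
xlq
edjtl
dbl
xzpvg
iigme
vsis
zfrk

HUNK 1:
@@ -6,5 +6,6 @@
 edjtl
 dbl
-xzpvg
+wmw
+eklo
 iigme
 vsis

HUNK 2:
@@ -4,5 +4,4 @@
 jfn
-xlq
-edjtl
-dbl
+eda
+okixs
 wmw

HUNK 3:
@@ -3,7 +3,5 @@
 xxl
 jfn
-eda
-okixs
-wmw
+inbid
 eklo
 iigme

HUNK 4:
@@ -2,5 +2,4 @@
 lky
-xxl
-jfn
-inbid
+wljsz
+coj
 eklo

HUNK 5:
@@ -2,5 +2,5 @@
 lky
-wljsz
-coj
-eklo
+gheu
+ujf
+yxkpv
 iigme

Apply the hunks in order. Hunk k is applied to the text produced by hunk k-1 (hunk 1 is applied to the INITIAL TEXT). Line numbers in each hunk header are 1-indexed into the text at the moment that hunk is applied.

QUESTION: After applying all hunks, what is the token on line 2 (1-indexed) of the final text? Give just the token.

Answer: lky

Derivation:
Hunk 1: at line 6 remove [xzpvg] add [wmw,eklo] -> 12 lines: xdm lky xxl jfn xlq edjtl dbl wmw eklo iigme vsis zfrk
Hunk 2: at line 4 remove [xlq,edjtl,dbl] add [eda,okixs] -> 11 lines: xdm lky xxl jfn eda okixs wmw eklo iigme vsis zfrk
Hunk 3: at line 3 remove [eda,okixs,wmw] add [inbid] -> 9 lines: xdm lky xxl jfn inbid eklo iigme vsis zfrk
Hunk 4: at line 2 remove [xxl,jfn,inbid] add [wljsz,coj] -> 8 lines: xdm lky wljsz coj eklo iigme vsis zfrk
Hunk 5: at line 2 remove [wljsz,coj,eklo] add [gheu,ujf,yxkpv] -> 8 lines: xdm lky gheu ujf yxkpv iigme vsis zfrk
Final line 2: lky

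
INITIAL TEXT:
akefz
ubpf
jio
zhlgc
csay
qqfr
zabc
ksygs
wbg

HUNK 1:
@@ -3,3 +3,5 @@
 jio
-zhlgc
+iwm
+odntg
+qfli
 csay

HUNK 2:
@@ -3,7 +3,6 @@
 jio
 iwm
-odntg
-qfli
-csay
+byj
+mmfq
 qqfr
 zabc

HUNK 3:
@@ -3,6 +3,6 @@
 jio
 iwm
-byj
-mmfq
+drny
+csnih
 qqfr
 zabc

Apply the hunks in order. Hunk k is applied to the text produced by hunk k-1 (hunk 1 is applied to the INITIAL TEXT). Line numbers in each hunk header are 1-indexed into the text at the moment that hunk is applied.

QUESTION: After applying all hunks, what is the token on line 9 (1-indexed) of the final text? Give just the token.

Answer: ksygs

Derivation:
Hunk 1: at line 3 remove [zhlgc] add [iwm,odntg,qfli] -> 11 lines: akefz ubpf jio iwm odntg qfli csay qqfr zabc ksygs wbg
Hunk 2: at line 3 remove [odntg,qfli,csay] add [byj,mmfq] -> 10 lines: akefz ubpf jio iwm byj mmfq qqfr zabc ksygs wbg
Hunk 3: at line 3 remove [byj,mmfq] add [drny,csnih] -> 10 lines: akefz ubpf jio iwm drny csnih qqfr zabc ksygs wbg
Final line 9: ksygs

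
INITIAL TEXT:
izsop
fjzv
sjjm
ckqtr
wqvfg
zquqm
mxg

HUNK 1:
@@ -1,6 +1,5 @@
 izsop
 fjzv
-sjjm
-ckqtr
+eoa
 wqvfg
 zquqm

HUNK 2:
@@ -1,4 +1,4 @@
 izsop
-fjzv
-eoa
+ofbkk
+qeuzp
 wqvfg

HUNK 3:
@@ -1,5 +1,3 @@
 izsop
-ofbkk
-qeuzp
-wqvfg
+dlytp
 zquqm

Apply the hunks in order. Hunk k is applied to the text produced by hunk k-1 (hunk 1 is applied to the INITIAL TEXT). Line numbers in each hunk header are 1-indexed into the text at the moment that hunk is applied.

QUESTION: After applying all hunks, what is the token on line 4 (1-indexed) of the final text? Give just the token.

Answer: mxg

Derivation:
Hunk 1: at line 1 remove [sjjm,ckqtr] add [eoa] -> 6 lines: izsop fjzv eoa wqvfg zquqm mxg
Hunk 2: at line 1 remove [fjzv,eoa] add [ofbkk,qeuzp] -> 6 lines: izsop ofbkk qeuzp wqvfg zquqm mxg
Hunk 3: at line 1 remove [ofbkk,qeuzp,wqvfg] add [dlytp] -> 4 lines: izsop dlytp zquqm mxg
Final line 4: mxg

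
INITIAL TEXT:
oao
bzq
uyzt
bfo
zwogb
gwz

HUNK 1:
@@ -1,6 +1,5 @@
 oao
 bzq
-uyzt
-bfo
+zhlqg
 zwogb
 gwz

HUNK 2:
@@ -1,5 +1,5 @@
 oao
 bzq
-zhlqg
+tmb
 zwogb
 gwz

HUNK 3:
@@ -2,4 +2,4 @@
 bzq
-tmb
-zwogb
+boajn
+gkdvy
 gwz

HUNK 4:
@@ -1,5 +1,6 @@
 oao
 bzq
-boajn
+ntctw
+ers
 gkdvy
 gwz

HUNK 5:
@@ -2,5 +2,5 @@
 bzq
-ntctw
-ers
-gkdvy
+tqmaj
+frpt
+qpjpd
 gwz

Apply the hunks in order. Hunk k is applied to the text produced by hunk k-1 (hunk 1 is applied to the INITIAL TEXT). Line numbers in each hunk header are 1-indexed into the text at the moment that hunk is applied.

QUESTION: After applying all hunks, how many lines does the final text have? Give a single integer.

Hunk 1: at line 1 remove [uyzt,bfo] add [zhlqg] -> 5 lines: oao bzq zhlqg zwogb gwz
Hunk 2: at line 1 remove [zhlqg] add [tmb] -> 5 lines: oao bzq tmb zwogb gwz
Hunk 3: at line 2 remove [tmb,zwogb] add [boajn,gkdvy] -> 5 lines: oao bzq boajn gkdvy gwz
Hunk 4: at line 1 remove [boajn] add [ntctw,ers] -> 6 lines: oao bzq ntctw ers gkdvy gwz
Hunk 5: at line 2 remove [ntctw,ers,gkdvy] add [tqmaj,frpt,qpjpd] -> 6 lines: oao bzq tqmaj frpt qpjpd gwz
Final line count: 6

Answer: 6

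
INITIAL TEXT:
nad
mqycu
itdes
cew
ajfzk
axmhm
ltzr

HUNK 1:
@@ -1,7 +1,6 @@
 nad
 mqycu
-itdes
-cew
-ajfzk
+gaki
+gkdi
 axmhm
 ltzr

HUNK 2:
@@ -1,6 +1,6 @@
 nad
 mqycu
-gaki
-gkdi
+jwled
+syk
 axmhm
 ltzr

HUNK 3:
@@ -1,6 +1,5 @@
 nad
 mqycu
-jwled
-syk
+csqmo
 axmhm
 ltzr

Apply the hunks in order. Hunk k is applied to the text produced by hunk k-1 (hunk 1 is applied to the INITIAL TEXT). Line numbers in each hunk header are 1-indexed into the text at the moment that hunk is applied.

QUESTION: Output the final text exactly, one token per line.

Hunk 1: at line 1 remove [itdes,cew,ajfzk] add [gaki,gkdi] -> 6 lines: nad mqycu gaki gkdi axmhm ltzr
Hunk 2: at line 1 remove [gaki,gkdi] add [jwled,syk] -> 6 lines: nad mqycu jwled syk axmhm ltzr
Hunk 3: at line 1 remove [jwled,syk] add [csqmo] -> 5 lines: nad mqycu csqmo axmhm ltzr

Answer: nad
mqycu
csqmo
axmhm
ltzr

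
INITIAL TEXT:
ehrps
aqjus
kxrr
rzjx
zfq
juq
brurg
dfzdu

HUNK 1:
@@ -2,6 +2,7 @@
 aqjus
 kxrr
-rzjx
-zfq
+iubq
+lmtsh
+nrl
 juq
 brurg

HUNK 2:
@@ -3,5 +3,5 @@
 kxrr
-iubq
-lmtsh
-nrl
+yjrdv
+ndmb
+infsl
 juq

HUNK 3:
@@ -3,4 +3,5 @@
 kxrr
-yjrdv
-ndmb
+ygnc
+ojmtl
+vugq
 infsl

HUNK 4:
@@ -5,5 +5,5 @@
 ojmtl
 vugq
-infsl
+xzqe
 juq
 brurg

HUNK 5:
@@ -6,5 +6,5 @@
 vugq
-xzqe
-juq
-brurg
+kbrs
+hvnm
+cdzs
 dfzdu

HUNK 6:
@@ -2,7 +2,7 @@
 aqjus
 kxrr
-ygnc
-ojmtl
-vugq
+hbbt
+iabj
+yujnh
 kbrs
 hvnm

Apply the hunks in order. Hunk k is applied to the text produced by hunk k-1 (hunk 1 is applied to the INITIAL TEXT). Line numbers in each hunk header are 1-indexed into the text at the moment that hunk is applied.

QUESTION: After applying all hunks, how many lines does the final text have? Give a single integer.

Answer: 10

Derivation:
Hunk 1: at line 2 remove [rzjx,zfq] add [iubq,lmtsh,nrl] -> 9 lines: ehrps aqjus kxrr iubq lmtsh nrl juq brurg dfzdu
Hunk 2: at line 3 remove [iubq,lmtsh,nrl] add [yjrdv,ndmb,infsl] -> 9 lines: ehrps aqjus kxrr yjrdv ndmb infsl juq brurg dfzdu
Hunk 3: at line 3 remove [yjrdv,ndmb] add [ygnc,ojmtl,vugq] -> 10 lines: ehrps aqjus kxrr ygnc ojmtl vugq infsl juq brurg dfzdu
Hunk 4: at line 5 remove [infsl] add [xzqe] -> 10 lines: ehrps aqjus kxrr ygnc ojmtl vugq xzqe juq brurg dfzdu
Hunk 5: at line 6 remove [xzqe,juq,brurg] add [kbrs,hvnm,cdzs] -> 10 lines: ehrps aqjus kxrr ygnc ojmtl vugq kbrs hvnm cdzs dfzdu
Hunk 6: at line 2 remove [ygnc,ojmtl,vugq] add [hbbt,iabj,yujnh] -> 10 lines: ehrps aqjus kxrr hbbt iabj yujnh kbrs hvnm cdzs dfzdu
Final line count: 10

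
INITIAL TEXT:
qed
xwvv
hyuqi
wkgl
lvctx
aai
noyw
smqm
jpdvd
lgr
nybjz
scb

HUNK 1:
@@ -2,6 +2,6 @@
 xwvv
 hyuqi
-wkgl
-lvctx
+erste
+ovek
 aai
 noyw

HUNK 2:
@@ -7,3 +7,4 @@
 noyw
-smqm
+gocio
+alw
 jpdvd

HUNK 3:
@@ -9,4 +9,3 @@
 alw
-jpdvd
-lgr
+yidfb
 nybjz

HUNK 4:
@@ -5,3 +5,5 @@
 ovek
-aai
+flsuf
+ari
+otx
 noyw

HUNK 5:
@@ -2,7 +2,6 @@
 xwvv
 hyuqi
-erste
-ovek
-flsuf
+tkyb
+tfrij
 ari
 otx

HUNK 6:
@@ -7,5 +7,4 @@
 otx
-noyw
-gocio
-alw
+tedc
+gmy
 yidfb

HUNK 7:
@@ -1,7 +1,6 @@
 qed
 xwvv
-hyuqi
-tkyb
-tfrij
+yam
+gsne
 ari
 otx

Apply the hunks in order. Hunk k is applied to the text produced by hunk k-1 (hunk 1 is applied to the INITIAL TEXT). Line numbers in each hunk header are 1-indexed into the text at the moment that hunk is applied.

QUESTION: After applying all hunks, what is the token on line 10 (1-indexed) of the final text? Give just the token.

Hunk 1: at line 2 remove [wkgl,lvctx] add [erste,ovek] -> 12 lines: qed xwvv hyuqi erste ovek aai noyw smqm jpdvd lgr nybjz scb
Hunk 2: at line 7 remove [smqm] add [gocio,alw] -> 13 lines: qed xwvv hyuqi erste ovek aai noyw gocio alw jpdvd lgr nybjz scb
Hunk 3: at line 9 remove [jpdvd,lgr] add [yidfb] -> 12 lines: qed xwvv hyuqi erste ovek aai noyw gocio alw yidfb nybjz scb
Hunk 4: at line 5 remove [aai] add [flsuf,ari,otx] -> 14 lines: qed xwvv hyuqi erste ovek flsuf ari otx noyw gocio alw yidfb nybjz scb
Hunk 5: at line 2 remove [erste,ovek,flsuf] add [tkyb,tfrij] -> 13 lines: qed xwvv hyuqi tkyb tfrij ari otx noyw gocio alw yidfb nybjz scb
Hunk 6: at line 7 remove [noyw,gocio,alw] add [tedc,gmy] -> 12 lines: qed xwvv hyuqi tkyb tfrij ari otx tedc gmy yidfb nybjz scb
Hunk 7: at line 1 remove [hyuqi,tkyb,tfrij] add [yam,gsne] -> 11 lines: qed xwvv yam gsne ari otx tedc gmy yidfb nybjz scb
Final line 10: nybjz

Answer: nybjz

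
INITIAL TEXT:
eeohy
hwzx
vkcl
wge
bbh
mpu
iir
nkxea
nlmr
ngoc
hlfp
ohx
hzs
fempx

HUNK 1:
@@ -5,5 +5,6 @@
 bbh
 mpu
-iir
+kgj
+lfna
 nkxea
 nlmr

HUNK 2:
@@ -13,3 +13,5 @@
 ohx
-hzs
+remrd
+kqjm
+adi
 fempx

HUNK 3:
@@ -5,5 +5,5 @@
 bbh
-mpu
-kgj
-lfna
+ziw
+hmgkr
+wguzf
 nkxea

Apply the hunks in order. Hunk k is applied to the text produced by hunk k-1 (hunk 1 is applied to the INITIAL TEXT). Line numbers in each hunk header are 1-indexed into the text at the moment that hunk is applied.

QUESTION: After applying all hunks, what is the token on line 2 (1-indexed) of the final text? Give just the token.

Hunk 1: at line 5 remove [iir] add [kgj,lfna] -> 15 lines: eeohy hwzx vkcl wge bbh mpu kgj lfna nkxea nlmr ngoc hlfp ohx hzs fempx
Hunk 2: at line 13 remove [hzs] add [remrd,kqjm,adi] -> 17 lines: eeohy hwzx vkcl wge bbh mpu kgj lfna nkxea nlmr ngoc hlfp ohx remrd kqjm adi fempx
Hunk 3: at line 5 remove [mpu,kgj,lfna] add [ziw,hmgkr,wguzf] -> 17 lines: eeohy hwzx vkcl wge bbh ziw hmgkr wguzf nkxea nlmr ngoc hlfp ohx remrd kqjm adi fempx
Final line 2: hwzx

Answer: hwzx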